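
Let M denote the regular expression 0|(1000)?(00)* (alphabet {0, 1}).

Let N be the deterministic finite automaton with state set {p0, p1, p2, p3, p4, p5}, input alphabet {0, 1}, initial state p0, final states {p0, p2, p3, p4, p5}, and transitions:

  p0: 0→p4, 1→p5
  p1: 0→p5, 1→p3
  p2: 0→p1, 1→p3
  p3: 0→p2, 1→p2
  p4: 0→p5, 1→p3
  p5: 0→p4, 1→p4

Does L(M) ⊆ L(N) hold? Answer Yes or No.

Converting the expression M to a DFA (subset construction, then merging equivalent states) gives the minimal DFA with states {m0, m1, m2, m3, m4, m5, m6}, start state m0, accepting states {m0, m1, m3} and transitions m0: 0→m1, 1→m2; m1: 0→m3, 1→m4; m2: 0→m5, 1→m4; m3: 0→m6, 1→m4; m4: 0→m4, 1→m4; m5: 0→m6, 1→m4; m6: 0→m3, 1→m4.
Exploring the product automaton M × N from the start pair (m0, p0), following both machines on each input symbol, reaches 13 state pairs: (m0, p0), (m1, p4), (m2, p5), (m3, p5), (m4, p3), (m5, p4), (m4, p4), (m6, p4), (m4, p2), (m6, p5), (m4, p5), (m4, p1), (m3, p4).
M accepts in {m0, m1, m3} and N accepts in {p0, p2, p3, p4, p5}. The reachable pairs whose M-component is accepting are (m0, p0), (m1, p4), (m3, p5), (m3, p4); in each of them the N-component is accepting too, so the product for L(M) \ L(N) (M-component accepting, N-component rejecting) has no reachable accepting pair and the difference is empty.
Hence every string in L(M) is also in L(N).

Yes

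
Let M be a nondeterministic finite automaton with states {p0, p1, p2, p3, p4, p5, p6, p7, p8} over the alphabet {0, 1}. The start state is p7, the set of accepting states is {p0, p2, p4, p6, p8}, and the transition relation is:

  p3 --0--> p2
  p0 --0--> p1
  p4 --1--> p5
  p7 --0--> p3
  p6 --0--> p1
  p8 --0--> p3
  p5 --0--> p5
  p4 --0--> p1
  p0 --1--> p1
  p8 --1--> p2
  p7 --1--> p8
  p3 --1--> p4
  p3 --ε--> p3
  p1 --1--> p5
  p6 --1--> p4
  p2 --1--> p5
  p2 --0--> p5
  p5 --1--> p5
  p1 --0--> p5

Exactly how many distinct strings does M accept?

The useful subgraph on states {p2, p3, p4, p7, p8} is acyclic, so L(M) is finite; the longest accepting path visits 4 useful states, giving maximum string length 3.
Counting accepting paths from p7 by length: 1 of length 1, 3 of length 2, 2 of length 3. Total 6.

6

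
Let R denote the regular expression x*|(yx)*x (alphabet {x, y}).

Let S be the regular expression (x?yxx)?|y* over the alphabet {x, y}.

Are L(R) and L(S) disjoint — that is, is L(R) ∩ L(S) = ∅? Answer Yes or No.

No

The empty string ε is accepted by both R and S.
Hence L(R) ∩ L(S) ≠ ∅.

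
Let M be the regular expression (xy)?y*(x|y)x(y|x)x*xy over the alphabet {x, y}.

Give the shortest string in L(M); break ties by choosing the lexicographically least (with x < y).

xxxxy

By inspection of the expression, no string of length less than 5 matches, and xxxxy is the lexicographically first match of length 5.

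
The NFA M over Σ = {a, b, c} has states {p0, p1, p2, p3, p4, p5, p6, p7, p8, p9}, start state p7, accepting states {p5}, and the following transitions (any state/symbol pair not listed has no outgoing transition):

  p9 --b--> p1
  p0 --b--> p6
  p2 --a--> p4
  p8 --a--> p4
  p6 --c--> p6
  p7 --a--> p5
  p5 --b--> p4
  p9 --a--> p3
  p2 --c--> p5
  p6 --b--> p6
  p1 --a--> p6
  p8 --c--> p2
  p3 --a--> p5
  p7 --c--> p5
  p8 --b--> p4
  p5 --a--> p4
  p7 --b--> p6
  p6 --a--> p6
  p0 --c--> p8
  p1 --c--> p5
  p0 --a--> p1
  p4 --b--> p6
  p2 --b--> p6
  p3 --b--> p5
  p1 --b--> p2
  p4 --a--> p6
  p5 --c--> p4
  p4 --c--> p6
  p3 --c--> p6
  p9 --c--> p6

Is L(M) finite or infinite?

finite

The useful states (reachable from p7 and able to reach an accepting state) are {p5, p7}.
Restricted to these states the transition graph has no cycle, so every accepting path has bounded length and L is finite.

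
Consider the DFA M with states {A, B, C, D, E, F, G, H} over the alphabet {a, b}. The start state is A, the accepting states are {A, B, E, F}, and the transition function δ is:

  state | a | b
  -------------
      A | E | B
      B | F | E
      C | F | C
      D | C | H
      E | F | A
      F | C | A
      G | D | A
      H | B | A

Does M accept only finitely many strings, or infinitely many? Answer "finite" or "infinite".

State A is reachable from the start and can reach an accepting state, and it lies on the cycle A → B → E → A.
Traversing that cycle any number of times yields accepted strings of unbounded length, so the language is infinite.

infinite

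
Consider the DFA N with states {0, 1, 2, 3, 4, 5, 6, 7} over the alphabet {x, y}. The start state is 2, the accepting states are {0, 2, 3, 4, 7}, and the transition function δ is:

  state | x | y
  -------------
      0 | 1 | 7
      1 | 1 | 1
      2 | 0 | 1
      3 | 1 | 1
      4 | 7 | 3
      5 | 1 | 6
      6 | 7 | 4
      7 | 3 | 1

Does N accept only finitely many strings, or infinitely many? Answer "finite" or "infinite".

finite

The useful states (reachable from 2 and able to reach an accepting state) are {0, 2, 3, 7}.
Restricted to these states the transition graph has no cycle, so every accepting path has bounded length and L is finite.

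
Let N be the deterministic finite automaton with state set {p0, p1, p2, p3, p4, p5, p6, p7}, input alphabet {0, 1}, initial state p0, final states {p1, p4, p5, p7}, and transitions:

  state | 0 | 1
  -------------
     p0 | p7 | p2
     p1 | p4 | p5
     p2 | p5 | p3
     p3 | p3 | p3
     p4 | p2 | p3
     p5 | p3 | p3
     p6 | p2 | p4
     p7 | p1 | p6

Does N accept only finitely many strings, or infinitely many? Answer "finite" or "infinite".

finite

The useful states (reachable from p0 and able to reach an accepting state) are {p0, p1, p2, p4, p5, p6, p7}.
Restricted to these states the transition graph has no cycle, so every accepting path has bounded length and L is finite.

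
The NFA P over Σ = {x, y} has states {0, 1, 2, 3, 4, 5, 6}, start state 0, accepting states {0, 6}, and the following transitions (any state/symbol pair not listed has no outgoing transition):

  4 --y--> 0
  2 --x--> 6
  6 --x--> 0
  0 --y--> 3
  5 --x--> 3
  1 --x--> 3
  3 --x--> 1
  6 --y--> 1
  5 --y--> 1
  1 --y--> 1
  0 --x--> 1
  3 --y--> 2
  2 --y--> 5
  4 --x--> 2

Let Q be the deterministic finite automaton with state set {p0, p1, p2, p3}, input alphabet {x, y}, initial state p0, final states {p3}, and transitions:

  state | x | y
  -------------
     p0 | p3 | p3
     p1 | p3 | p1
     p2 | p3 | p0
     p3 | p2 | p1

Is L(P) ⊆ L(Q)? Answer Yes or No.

The empty string ε is in L(P) but not in L(Q).
So L(P) ⊄ L(Q).

No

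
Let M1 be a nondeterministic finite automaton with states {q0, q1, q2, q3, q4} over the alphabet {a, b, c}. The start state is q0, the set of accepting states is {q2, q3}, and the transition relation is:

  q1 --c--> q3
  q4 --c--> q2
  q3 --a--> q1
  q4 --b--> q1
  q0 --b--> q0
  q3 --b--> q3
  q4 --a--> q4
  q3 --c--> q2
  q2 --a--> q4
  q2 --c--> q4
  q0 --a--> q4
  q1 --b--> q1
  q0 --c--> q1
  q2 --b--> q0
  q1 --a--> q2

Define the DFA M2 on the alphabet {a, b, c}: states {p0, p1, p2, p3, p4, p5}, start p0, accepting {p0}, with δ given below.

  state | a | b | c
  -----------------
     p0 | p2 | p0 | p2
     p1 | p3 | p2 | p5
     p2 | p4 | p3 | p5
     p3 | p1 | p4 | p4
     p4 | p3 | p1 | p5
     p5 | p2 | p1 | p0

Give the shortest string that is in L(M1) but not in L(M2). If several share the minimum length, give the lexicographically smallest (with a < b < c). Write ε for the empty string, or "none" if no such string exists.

The string ac is accepted by M1 but not by M2.
No shorter string lies in the difference, and ac is the lexicographically first length-2 string in L(M1) \ L(M2).

ac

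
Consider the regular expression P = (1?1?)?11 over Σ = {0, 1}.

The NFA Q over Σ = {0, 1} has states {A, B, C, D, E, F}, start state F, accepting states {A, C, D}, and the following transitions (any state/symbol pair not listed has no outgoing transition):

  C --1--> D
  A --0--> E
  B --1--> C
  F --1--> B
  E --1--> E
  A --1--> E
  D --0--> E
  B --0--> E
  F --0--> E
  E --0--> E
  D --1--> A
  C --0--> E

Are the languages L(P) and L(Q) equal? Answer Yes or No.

Yes

Converting the expression P to a DFA (subset construction, then merging equivalent states) gives the minimal DFA with states {p0, p1, p2, p3, p4, p5}, start state p0, accepting states {p3, p4, p5} and transitions p0: 0→p1, 1→p2; p1: 0→p1, 1→p1; p2: 0→p1, 1→p3; p3: 0→p1, 1→p4; p4: 0→p1, 1→p5; p5: 0→p1, 1→p1.
Exploring the product automaton P × Q from the start pair (p0, F), following both machines on each input symbol, reaches 6 state pairs: (p0, F), (p1, E), (p2, B), (p3, C), (p4, D), (p5, A).
P accepts in {p3, p4, p5} and Q accepts in {A, C, D}. In every reachable pair the two components are either both accepting — (p3, C), (p4, D), (p5, A) — or both non-accepting, so no string is accepted by exactly one of the machines: L(P) \ L(Q) and L(Q) \ L(P) are both empty.
Hence every string is accepted by P iff it is accepted by Q, and the two languages coincide.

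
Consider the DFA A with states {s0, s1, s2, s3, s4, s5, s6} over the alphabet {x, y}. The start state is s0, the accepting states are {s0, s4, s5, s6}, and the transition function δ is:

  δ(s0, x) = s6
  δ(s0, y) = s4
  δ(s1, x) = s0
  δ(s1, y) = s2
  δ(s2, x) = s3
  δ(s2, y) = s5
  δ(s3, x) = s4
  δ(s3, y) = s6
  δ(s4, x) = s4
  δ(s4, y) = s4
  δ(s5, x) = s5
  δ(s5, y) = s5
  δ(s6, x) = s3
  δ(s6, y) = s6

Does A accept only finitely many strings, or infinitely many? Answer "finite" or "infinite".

State s4 is reachable from the start and can reach an accepting state, and it lies on the cycle s4 → s4.
Traversing that cycle any number of times yields accepted strings of unbounded length, so the language is infinite.

infinite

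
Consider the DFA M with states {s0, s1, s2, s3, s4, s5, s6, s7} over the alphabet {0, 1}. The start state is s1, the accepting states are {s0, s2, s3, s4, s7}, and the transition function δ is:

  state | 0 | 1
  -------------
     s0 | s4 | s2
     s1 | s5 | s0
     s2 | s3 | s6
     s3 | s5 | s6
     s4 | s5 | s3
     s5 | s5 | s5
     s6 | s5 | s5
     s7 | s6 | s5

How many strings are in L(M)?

The useful subgraph on states {s0, s1, s2, s3, s4} is acyclic, so L(M) is finite; the longest accepting path visits 4 useful states, giving maximum string length 3.
Counting accepting paths from s1 by length: 1 of length 1, 2 of length 2, 2 of length 3. Total 5.

5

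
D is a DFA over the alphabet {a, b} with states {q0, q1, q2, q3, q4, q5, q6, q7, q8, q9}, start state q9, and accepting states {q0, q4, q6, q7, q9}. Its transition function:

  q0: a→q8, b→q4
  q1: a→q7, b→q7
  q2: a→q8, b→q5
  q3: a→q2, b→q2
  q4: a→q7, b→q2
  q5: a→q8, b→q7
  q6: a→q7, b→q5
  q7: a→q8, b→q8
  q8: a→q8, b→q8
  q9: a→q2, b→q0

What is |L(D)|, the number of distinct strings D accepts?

6

The useful subgraph on states {q0, q2, q4, q5, q7, q9} is acyclic, so L(D) is finite; the longest accepting path visits 6 useful states, giving maximum string length 5.
Counting accepting paths from q9 by length: 1 of length 0, 1 of length 1, 1 of length 2, 2 of length 3, 1 of length 5. Total 6.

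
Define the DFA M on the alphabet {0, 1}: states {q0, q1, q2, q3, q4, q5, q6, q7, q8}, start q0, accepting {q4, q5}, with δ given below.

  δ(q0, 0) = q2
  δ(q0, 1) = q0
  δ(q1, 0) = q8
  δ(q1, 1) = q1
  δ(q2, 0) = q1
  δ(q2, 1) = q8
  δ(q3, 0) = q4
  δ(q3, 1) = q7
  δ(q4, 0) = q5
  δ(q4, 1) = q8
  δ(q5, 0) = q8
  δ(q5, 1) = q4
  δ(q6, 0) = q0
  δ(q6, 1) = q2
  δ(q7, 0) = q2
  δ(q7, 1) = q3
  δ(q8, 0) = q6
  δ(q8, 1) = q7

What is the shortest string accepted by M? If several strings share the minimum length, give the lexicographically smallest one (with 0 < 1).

A breadth-first search from q0 reaches an accepting state first via the path q0 → q2 → q8 → q7 → q3 → q4 on input 01110.
No string of length < 5 is accepted (BFS exhausts all shorter strings without reaching an accepting state), and 01110 is the lexicographically least accepting string of length 5.

01110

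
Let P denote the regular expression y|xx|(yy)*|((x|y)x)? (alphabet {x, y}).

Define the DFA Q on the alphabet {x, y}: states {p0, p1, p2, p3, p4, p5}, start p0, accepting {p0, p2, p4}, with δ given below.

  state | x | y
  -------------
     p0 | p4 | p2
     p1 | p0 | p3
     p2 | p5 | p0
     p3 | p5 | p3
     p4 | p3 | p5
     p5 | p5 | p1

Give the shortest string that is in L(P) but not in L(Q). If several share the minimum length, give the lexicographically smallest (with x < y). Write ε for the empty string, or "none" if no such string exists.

xx

The string xx is accepted by P but not by Q.
No shorter string lies in the difference, and xx is the lexicographically first length-2 string in L(P) \ L(Q).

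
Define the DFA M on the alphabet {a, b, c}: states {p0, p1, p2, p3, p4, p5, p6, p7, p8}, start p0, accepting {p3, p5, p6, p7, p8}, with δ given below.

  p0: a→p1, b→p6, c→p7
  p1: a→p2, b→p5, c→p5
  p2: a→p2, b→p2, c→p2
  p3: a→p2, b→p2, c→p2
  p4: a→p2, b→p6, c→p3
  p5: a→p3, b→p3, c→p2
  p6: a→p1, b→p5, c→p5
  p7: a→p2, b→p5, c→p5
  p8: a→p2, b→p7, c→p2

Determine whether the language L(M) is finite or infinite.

finite

The useful states (reachable from p0 and able to reach an accepting state) are {p0, p1, p3, p5, p6, p7}.
Restricted to these states the transition graph has no cycle, so every accepting path has bounded length and L is finite.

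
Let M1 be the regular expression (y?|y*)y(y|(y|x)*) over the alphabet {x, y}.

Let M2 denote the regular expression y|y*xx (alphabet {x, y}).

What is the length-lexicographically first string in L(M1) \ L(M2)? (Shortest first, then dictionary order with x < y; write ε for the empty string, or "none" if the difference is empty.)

The string yx is accepted by M1 but not by M2.
No shorter string lies in the difference, and yx is the lexicographically first length-2 string in L(M1) \ L(M2).

yx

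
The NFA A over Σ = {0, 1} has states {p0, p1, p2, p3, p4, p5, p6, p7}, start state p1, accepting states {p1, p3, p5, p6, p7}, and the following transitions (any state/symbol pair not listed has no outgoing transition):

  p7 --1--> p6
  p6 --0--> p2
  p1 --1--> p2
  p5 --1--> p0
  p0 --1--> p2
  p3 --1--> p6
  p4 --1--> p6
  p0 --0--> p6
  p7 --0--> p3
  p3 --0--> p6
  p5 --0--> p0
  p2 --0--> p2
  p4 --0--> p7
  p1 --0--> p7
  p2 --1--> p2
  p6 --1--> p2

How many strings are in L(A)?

6

The useful subgraph on states {p1, p3, p6, p7} is acyclic, so L(A) is finite; the longest accepting path visits 4 useful states, giving maximum string length 3.
Counting accepting paths from p1 by length: 1 of length 0, 1 of length 1, 2 of length 2, 2 of length 3. Total 6.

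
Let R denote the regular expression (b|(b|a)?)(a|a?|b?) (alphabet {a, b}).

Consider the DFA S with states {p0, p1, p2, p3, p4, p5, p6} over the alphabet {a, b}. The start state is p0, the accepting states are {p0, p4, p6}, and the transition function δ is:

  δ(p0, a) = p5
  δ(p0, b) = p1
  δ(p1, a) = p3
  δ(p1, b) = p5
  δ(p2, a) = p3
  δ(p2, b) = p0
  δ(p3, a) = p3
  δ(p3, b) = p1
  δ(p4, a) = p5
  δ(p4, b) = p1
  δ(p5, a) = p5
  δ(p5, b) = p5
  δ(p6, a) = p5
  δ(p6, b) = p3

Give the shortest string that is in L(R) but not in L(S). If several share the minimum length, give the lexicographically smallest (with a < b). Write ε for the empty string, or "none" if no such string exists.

a

The string a is accepted by R but not by S.
No shorter string lies in the difference, and a is the lexicographically first length-1 string in L(R) \ L(S).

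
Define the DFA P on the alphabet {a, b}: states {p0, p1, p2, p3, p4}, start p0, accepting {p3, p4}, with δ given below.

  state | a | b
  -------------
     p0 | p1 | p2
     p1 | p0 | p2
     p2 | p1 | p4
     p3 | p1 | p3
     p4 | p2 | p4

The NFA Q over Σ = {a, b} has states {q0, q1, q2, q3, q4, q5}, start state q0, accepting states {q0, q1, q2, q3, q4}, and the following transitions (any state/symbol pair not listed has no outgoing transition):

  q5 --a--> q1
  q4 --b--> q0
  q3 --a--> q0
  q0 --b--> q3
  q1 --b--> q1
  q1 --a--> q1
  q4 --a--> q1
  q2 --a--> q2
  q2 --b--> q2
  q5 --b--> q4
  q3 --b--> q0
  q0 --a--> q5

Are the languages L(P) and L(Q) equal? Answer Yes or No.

No

The empty string ε is accepted by Q but rejected by P.
So L(P) ≠ L(Q).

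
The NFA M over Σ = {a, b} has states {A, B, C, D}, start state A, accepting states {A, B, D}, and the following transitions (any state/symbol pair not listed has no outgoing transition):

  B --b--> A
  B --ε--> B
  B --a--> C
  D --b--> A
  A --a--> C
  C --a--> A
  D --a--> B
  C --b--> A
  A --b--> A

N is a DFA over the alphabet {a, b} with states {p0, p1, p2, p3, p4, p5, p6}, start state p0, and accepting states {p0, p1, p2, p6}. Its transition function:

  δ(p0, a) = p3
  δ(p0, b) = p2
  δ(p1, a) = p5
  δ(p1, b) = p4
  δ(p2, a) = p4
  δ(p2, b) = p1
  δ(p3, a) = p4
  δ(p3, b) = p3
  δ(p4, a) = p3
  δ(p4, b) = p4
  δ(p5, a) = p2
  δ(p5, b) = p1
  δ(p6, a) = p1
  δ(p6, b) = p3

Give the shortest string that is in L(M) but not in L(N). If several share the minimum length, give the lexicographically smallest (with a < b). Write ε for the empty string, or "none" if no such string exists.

aa

The string aa is accepted by M but not by N.
No shorter string lies in the difference, and aa is the lexicographically first length-2 string in L(M) \ L(N).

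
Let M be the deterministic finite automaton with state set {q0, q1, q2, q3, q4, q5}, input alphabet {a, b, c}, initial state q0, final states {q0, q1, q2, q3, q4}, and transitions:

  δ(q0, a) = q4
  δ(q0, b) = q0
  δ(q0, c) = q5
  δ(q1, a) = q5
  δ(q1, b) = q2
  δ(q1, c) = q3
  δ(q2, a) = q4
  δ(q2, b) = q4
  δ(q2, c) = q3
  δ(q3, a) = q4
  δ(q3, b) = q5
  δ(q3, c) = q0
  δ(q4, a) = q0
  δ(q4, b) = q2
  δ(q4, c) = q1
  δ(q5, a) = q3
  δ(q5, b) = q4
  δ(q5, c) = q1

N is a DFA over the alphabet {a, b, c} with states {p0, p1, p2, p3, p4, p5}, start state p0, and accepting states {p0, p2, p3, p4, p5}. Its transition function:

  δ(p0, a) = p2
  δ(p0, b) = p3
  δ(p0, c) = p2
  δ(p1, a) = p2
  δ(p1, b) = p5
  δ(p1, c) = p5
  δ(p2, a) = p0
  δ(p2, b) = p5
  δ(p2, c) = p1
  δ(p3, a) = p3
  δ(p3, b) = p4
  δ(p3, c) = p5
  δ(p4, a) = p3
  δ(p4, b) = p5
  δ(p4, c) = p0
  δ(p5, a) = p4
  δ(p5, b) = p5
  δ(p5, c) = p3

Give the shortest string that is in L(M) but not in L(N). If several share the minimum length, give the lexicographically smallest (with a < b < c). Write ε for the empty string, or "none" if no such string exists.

ac

The string ac is accepted by M but not by N.
No shorter string lies in the difference, and ac is the lexicographically first length-2 string in L(M) \ L(N).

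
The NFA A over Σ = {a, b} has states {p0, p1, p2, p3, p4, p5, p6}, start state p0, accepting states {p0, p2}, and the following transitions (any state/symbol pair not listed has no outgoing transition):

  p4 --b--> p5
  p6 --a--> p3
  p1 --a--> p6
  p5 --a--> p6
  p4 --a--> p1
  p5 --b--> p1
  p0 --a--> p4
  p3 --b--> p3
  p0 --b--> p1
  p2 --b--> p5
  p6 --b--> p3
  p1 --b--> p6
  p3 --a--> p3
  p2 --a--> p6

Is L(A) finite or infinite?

The useful states (reachable from p0 and able to reach an accepting state) are {p0}.
Restricted to these states the transition graph has no cycle, so every accepting path has bounded length and L is finite.

finite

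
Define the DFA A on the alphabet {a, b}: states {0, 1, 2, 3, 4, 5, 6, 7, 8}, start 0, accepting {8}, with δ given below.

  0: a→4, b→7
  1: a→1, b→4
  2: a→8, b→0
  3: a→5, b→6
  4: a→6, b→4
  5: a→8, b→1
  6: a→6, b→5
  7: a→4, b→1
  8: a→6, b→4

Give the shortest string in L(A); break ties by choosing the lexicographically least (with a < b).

A breadth-first search from 0 reaches an accepting state first via the path 0 → 4 → 6 → 5 → 8 on input aaba.
No string of length < 4 is accepted (BFS exhausts all shorter strings without reaching an accepting state), and aaba is the lexicographically least accepting string of length 4.

aaba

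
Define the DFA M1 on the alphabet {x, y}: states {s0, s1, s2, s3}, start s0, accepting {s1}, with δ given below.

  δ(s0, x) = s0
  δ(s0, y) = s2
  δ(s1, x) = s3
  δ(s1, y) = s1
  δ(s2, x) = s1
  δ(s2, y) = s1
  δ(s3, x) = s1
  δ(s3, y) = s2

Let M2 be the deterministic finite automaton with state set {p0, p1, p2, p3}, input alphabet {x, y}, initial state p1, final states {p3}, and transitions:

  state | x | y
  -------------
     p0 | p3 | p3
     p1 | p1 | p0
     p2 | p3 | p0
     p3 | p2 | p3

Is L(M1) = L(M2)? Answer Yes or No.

Exploring the product automaton M1 × M2 from the start pair (s0, p1), following both machines on each input symbol, reaches 4 state pairs: (s0, p1), (s2, p0), (s1, p3), (s3, p2).
M1 accepts in {s1} and M2 accepts in {p3}. In every reachable pair the two components are either both accepting — (s1, p3) — or both non-accepting, so no string is accepted by exactly one of the machines: L(M1) \ L(M2) and L(M2) \ L(M1) are both empty.
Hence every string is accepted by M1 iff it is accepted by M2, and the two languages coincide.

Yes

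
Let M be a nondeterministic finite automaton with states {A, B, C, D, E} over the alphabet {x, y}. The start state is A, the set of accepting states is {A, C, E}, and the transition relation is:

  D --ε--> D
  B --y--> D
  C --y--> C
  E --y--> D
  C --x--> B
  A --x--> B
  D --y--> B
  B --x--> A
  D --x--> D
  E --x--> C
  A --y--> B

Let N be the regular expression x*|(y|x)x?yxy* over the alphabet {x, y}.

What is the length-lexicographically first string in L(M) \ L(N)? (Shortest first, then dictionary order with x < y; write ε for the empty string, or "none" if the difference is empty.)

The string yx is accepted by M but not by N.
No shorter string lies in the difference, and yx is the lexicographically first length-2 string in L(M) \ L(N).

yx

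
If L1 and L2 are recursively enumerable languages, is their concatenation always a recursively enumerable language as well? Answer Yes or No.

Dovetail over all split points of the input and all step bounds t = 1, 2, …, simulating the recogniser for L₁ on the prefix and the recogniser for L₂ on the suffix for t steps; accept if for some split both accept.
So the recursively enumerable languages are closed under concatenation.

Yes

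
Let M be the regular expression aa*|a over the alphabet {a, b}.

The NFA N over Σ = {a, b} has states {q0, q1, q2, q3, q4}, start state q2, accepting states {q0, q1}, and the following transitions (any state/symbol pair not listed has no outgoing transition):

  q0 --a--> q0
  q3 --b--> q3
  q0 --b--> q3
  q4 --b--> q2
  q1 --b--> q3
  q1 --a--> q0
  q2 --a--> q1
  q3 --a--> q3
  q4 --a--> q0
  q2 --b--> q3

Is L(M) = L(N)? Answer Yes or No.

Converting the expression M to a DFA (subset construction, then merging equivalent states) gives the minimal DFA with states {m0, m1, m2}, start state m0, accepting states {m1} and transitions m0: a→m1, b→m2; m1: a→m1, b→m2; m2: a→m2, b→m2.
Exploring the product automaton M × N from the start pair (m0, q2), following both machines on each input symbol, reaches 4 state pairs: (m0, q2), (m1, q1), (m2, q3), (m1, q0).
M accepts in {m1} and N accepts in {q0, q1}. In every reachable pair the two components are either both accepting — (m1, q1), (m1, q0) — or both non-accepting, so no string is accepted by exactly one of the machines: L(M) \ L(N) and L(N) \ L(M) are both empty.
Hence every string is accepted by M iff it is accepted by N, and the two languages coincide.

Yes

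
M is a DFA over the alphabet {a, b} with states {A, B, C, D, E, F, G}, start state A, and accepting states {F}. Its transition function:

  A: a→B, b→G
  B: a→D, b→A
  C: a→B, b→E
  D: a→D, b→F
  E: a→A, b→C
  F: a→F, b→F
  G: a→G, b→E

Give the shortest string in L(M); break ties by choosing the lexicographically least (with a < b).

aab

A breadth-first search from A reaches an accepting state first via the path A → B → D → F on input aab.
No string of length < 3 is accepted (BFS exhausts all shorter strings without reaching an accepting state), and aab is the lexicographically least accepting string of length 3.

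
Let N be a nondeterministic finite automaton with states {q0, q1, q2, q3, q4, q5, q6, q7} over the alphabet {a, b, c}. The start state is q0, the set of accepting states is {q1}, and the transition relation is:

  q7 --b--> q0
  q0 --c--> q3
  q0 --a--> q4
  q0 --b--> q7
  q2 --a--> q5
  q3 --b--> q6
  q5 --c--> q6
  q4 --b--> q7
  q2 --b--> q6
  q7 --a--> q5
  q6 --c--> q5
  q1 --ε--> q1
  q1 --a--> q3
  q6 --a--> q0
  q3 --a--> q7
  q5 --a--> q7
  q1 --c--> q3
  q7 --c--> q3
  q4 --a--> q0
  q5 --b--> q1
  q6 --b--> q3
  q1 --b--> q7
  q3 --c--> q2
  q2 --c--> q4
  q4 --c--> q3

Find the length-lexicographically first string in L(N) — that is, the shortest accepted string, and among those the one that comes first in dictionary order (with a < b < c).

A breadth-first search from q0 reaches an accepting state first via the path q0 → q7 → q5 → q1 on input bab.
No string of length < 3 is accepted (BFS exhausts all shorter strings without reaching an accepting state), and bab is the lexicographically least accepting string of length 3.

bab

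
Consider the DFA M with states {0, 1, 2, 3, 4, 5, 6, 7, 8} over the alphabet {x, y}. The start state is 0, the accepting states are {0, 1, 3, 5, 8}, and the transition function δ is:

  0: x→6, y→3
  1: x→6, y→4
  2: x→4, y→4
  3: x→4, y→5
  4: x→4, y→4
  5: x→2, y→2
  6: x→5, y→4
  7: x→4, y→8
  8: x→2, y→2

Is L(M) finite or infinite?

finite

The useful states (reachable from 0 and able to reach an accepting state) are {0, 3, 5, 6}.
Restricted to these states the transition graph has no cycle, so every accepting path has bounded length and L is finite.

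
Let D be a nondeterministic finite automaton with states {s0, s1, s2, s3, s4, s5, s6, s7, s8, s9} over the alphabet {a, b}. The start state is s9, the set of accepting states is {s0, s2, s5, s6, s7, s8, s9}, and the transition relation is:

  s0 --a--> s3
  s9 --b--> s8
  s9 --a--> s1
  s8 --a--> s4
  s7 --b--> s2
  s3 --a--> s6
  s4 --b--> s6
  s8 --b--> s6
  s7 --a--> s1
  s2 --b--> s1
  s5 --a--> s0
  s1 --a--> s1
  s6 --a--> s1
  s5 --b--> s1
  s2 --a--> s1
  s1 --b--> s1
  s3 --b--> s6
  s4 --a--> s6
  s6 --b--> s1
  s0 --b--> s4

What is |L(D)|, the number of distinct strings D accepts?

The useful subgraph on states {s4, s6, s8, s9} is acyclic, so L(D) is finite; the longest accepting path visits 4 useful states, giving maximum string length 3.
Counting accepting paths from s9 by length: 1 of length 0, 1 of length 1, 1 of length 2, 2 of length 3. Total 5.

5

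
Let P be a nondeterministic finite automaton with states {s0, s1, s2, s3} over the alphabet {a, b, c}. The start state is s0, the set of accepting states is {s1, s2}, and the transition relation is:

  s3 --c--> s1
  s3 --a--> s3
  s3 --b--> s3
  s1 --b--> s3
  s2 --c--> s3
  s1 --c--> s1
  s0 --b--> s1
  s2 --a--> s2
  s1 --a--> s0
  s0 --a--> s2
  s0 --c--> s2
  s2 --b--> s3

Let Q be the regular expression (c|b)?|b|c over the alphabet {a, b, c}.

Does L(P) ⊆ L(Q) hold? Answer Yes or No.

The string a is in L(P) but not in L(Q).
So L(P) ⊄ L(Q).

No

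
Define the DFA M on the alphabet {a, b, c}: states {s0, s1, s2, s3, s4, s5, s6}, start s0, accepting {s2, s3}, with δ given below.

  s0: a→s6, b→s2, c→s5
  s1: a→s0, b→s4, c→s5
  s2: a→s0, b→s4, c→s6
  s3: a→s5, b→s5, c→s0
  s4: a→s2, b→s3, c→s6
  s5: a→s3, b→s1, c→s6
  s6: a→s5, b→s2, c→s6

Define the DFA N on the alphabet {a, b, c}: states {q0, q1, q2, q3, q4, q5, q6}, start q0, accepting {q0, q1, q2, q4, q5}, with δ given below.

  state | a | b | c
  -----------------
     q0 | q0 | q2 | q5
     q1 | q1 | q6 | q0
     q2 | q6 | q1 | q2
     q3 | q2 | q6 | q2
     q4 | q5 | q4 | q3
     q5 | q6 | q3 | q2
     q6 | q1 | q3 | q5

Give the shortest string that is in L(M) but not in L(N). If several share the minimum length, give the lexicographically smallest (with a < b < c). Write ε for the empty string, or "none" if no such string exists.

The string ca is accepted by M but not by N.
No shorter string lies in the difference, and ca is the lexicographically first length-2 string in L(M) \ L(N).

ca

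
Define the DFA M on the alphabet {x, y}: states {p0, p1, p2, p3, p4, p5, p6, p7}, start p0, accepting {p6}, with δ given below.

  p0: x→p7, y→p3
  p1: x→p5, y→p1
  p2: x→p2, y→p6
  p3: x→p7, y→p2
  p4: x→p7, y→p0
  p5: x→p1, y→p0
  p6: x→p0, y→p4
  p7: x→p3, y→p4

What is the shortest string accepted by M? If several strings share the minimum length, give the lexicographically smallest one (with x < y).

yyy

A breadth-first search from p0 reaches an accepting state first via the path p0 → p3 → p2 → p6 on input yyy.
No string of length < 3 is accepted (BFS exhausts all shorter strings without reaching an accepting state), and yyy is the lexicographically least accepting string of length 3.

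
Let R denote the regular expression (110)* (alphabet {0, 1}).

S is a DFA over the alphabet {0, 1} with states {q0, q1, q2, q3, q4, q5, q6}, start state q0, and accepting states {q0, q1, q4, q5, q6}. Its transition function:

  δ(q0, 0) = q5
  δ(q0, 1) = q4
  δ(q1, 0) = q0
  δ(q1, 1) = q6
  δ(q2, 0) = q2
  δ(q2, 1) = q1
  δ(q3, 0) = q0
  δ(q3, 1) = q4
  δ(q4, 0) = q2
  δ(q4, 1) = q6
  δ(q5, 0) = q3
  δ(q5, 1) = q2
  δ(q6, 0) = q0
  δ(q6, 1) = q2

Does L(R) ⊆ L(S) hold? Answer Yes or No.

Converting the expression R to a DFA (subset construction, then merging equivalent states) gives the minimal DFA with states {r0, r1, r2, r3}, start state r0, accepting states {r0} and transitions r0: 0→r1, 1→r2; r1: 0→r1, 1→r1; r2: 0→r1, 1→r3; r3: 0→r0, 1→r1.
Exploring the product automaton R × S from the start pair (r0, q0), following both machines on each input symbol, reaches 10 state pairs: (r0, q0), (r1, q5), (r2, q4), (r1, q3), (r1, q2), (r3, q6), (r1, q0), (r1, q4), (r1, q1), (r1, q6).
R accepts in {r0} and S accepts in {q0, q1, q4, q5, q6}. The reachable pairs whose R-component is accepting are (r0, q0); in each of them the S-component is accepting too, so the product for L(R) \ L(S) (R-component accepting, S-component rejecting) has no reachable accepting pair and the difference is empty.
Hence every string in L(R) is also in L(S).

Yes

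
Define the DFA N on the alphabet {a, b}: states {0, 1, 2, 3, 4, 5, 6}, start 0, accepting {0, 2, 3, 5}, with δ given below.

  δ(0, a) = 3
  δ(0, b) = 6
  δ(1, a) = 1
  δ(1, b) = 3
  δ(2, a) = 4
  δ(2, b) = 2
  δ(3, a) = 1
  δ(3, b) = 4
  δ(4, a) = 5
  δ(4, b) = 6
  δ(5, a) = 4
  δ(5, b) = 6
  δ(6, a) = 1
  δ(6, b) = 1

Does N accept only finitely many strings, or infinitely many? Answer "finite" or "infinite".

infinite

State 1 is reachable from the start and can reach an accepting state, and it lies on the cycle 1 → 1.
Traversing that cycle any number of times yields accepted strings of unbounded length, so the language is infinite.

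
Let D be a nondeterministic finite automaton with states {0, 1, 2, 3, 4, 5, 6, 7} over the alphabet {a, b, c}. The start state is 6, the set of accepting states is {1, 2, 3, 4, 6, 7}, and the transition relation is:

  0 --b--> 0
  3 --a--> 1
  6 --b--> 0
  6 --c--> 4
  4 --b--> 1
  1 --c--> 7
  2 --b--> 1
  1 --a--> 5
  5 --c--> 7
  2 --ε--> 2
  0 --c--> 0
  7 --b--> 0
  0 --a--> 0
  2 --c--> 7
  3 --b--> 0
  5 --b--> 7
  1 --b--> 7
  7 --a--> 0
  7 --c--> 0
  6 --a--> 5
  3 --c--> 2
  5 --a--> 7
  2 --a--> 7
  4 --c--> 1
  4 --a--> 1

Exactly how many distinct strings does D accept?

The useful subgraph on states {1, 4, 5, 6, 7} is acyclic, so L(D) is finite; the longest accepting path visits 5 useful states, giving maximum string length 4.
Counting accepting paths from 6 by length: 1 of length 0, 1 of length 1, 6 of length 2, 6 of length 3, 9 of length 4. Total 23.

23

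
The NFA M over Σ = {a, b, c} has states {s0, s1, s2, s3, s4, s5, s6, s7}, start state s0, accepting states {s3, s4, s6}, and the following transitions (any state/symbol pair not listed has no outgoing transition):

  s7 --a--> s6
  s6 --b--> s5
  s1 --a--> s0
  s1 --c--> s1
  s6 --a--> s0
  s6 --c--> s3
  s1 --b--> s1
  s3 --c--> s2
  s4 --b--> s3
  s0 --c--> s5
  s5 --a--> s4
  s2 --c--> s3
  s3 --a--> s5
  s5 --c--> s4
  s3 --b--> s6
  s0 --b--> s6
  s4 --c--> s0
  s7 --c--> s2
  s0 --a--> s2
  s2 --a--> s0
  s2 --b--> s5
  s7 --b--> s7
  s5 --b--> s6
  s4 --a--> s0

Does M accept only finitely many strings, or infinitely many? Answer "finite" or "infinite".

State s0 is reachable from the start and can reach an accepting state, and it lies on the cycle s0 → s2 → s0.
Traversing that cycle any number of times yields accepted strings of unbounded length, so the language is infinite.

infinite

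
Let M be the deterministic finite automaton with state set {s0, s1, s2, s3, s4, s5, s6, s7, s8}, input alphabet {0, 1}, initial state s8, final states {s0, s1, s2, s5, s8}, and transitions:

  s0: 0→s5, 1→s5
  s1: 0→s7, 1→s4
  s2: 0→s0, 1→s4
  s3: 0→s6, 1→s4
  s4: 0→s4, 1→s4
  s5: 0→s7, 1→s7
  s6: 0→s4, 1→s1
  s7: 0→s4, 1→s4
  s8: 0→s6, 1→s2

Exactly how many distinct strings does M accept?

6

The useful subgraph on states {s0, s1, s2, s5, s6, s8} is acyclic, so L(M) is finite; the longest accepting path visits 4 useful states, giving maximum string length 3.
Counting accepting paths from s8 by length: 1 of length 0, 1 of length 1, 2 of length 2, 2 of length 3. Total 6.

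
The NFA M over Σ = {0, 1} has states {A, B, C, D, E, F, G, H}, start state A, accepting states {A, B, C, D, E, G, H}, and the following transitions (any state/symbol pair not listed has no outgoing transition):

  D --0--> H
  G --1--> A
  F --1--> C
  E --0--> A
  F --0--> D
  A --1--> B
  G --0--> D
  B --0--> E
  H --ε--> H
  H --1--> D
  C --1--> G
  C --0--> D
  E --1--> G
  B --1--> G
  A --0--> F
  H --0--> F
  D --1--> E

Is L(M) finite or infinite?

State A is reachable from the start and can reach an accepting state, and it lies on the cycle A → B → E → A.
Traversing that cycle any number of times yields accepted strings of unbounded length, so the language is infinite.

infinite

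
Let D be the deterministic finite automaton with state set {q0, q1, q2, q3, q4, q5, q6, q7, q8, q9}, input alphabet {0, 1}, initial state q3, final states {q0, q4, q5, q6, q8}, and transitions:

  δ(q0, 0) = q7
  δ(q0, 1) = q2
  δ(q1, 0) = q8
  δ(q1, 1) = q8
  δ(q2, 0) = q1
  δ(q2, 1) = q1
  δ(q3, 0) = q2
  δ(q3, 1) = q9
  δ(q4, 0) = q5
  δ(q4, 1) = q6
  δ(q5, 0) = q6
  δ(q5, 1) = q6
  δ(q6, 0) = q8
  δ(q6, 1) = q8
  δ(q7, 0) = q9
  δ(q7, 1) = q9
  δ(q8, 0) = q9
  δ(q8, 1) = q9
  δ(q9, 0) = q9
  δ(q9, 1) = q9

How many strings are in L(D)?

4

The useful subgraph on states {q1, q2, q3, q8} is acyclic, so L(D) is finite; the longest accepting path visits 4 useful states, giving maximum string length 3.
Counting accepting paths from q3 by length: 4 of length 3. Total 4.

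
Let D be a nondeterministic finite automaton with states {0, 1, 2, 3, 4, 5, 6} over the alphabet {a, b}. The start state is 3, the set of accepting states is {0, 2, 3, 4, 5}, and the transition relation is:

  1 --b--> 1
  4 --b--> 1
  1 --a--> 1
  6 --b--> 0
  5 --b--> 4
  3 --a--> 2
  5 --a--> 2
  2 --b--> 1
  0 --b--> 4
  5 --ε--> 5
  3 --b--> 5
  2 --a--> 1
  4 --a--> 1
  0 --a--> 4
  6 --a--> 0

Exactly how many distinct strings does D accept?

The useful subgraph on states {2, 3, 4, 5} is acyclic, so L(D) is finite; the longest accepting path visits 3 useful states, giving maximum string length 2.
Counting accepting paths from 3 by length: 1 of length 0, 2 of length 1, 2 of length 2. Total 5.

5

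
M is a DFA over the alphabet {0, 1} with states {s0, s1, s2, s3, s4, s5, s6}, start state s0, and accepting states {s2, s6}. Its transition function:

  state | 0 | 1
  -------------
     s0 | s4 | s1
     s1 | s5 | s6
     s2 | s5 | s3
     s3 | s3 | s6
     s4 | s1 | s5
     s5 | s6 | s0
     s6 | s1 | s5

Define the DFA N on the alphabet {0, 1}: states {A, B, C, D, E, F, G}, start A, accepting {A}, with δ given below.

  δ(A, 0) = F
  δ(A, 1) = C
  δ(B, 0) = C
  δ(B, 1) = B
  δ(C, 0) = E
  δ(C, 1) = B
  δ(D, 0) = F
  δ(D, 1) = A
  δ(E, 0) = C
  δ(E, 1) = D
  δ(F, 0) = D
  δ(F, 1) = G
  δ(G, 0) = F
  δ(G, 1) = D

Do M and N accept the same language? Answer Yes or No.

The string 11 is accepted by M but rejected by N.
So L(M) ≠ L(N).

No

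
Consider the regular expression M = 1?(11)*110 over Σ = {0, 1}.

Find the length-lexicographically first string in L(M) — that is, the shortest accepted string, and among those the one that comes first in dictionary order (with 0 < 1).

By inspection of the expression, no string of length less than 3 matches, and 110 is the lexicographically first match of length 3.

110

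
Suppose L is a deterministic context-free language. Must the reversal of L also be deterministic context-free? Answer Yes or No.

No

L = {c bⁿaⁿ : n≥0} ∪ {d b²ⁿaⁿ : n≥0} is a DCFL: the first symbol tells a deterministic PDA whether to pop one or two b's per a. Its reversal Lᴿ = {aⁿbⁿ c : n≥0} ∪ {aⁿb²ⁿ d : n≥0} is not. DCFLs are closed under right quotient by regular languages, and Lᴿ/{c, d} = {aⁿbⁿ : n≥0} ∪ {aⁿb²ⁿ : n≥0} — the standard context-free language accepted by no deterministic PDA (intuitively the machine would have to commit to a b-to-a ratio before the distinguishing marker arrives; formally, a DPDA for it would have a single run on aⁿb²ⁿ, accepting after the prefix aⁿbⁿ and accepting again after n more b's; an ordinary PDA that simulates it on a's and b's and, at any moment when it is accepting, may switch to reading only a fresh letter e while feeding each e to the simulation as a b, would accept aⁱbʲeᵏ (k≥1) exactly when both aⁱbʲ and aⁱbʲ⁺ᵏ are in the language, i.e. its language intersected with the regular set a*b*e⁺ would be exactly {aⁿbⁿeⁿ : n≥1} — impossible, since context-free languages are closed under intersection with regular sets and {aⁿbⁿeⁿ} is not context-free). So Lᴿ cannot be a DCFL.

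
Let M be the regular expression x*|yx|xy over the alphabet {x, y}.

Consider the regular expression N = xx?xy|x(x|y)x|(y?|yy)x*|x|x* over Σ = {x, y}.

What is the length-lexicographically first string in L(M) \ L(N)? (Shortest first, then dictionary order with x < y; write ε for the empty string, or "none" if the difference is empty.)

The string xy is accepted by M but not by N.
No shorter string lies in the difference, and xy is the lexicographically first length-2 string in L(M) \ L(N).

xy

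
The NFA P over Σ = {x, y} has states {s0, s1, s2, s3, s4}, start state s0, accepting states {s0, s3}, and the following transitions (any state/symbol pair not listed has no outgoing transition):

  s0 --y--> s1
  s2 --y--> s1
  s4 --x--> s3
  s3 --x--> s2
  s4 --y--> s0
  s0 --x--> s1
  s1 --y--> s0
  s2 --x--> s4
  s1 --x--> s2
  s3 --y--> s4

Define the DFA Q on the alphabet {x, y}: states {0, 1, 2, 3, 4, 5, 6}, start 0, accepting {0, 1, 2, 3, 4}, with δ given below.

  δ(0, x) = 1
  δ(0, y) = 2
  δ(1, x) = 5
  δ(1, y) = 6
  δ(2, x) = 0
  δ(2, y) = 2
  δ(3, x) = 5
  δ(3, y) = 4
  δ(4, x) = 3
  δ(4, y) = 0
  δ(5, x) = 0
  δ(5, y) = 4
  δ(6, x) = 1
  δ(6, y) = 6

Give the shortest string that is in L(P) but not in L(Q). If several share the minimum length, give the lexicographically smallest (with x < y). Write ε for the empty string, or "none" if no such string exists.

xy

The string xy is accepted by P but not by Q.
No shorter string lies in the difference, and xy is the lexicographically first length-2 string in L(P) \ L(Q).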